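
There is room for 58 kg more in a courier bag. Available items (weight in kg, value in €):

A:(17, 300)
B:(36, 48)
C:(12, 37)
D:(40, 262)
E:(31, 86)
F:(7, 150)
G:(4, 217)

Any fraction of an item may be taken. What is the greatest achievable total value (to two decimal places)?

Sort by value per unit weight and fill in that order.
Ratios (sorted): G 54.25, F 21.43, A 17.65, D 6.55, C 3.08, E 2.77, B 1.33
take G (4 @ 217); take F (7 @ 150); take A (17 @ 300); take 30/40 of D → 196.50. Capacity used 58/58.
Total value = 863.50

863.50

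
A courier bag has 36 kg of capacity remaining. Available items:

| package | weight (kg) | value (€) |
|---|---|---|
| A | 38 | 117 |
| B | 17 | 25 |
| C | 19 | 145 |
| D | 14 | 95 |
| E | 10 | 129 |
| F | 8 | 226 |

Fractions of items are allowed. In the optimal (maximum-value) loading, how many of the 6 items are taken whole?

2

Sort by value per unit weight and fill in that order.
Order: F (226/8=28.25) > E (129/10=12.90) > C (145/19=7.63) > D (95/14=6.79) > A (117/38=3.08) > B (25/17=1.47)
Fill: take F (8 @ 226) → take E (10 @ 129) → take 18/19 of C → 137.37; 36/36 used.
2 item(s) taken whole; one partial (take 18/19 of C).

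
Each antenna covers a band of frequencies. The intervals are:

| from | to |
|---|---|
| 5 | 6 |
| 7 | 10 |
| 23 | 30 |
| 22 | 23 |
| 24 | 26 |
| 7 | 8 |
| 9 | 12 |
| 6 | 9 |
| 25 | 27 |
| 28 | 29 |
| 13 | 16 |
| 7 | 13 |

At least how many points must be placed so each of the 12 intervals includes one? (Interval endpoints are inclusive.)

Sorted: [5,6] [7,8] [6,9] [7,10] [9,12] [7,13] [13,16] [22,23] [24,26] [25,27] [28,29] [23,30]
{[5,6]} hit by 6; {[7,8],[6,9],[7,10]} hit by 8; {[9,12],[7,13]} hit by 12; {[13,16]} hit by 16; {[22,23]} hit by 23; {[24,26],[25,27]} hit by 26; {[28,29],[23,30]} hit by 29.
Points: 6, 8, 12, 16, 23, 26, 29 (7 total).

7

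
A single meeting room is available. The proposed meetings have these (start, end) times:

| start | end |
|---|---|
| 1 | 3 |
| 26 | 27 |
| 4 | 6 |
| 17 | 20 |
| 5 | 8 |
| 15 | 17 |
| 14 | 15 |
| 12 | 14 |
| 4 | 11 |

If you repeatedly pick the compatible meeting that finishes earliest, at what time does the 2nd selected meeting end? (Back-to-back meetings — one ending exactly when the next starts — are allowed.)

Order by finish time; keep every interval that doesn't clash with the previous kept one.
Sorted by end: (1,3)  (4,6)  (5,8)  (4,11)  (12,14)  (14,15)  (15,17)  (17,20)  (26,27)
take (1,3); take (4,6); skip (4,11); take (12,14); take (14,15); take (15,17); take (17,20); take (26,27).
Selected: (1,3) (4,6) (12,14) (14,15) (15,17) (17,20) (26,27)

6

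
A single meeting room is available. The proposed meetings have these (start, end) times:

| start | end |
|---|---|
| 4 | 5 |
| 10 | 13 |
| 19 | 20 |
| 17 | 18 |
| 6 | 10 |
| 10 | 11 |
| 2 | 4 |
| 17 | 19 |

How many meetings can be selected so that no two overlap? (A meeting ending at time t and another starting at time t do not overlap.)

6

By end time: (2,4), (4,5), (6,10), (10,11), (10,13), (17,18), (17,19), (19,20).
Pick (2,4); next start ≥ 4 → (4,5); next start ≥ 5 → (6,10); next start ≥ 10 → (10,11); next start ≥ 11 → (17,18); next start ≥ 18 → (19,20).
Selected 6 meetings.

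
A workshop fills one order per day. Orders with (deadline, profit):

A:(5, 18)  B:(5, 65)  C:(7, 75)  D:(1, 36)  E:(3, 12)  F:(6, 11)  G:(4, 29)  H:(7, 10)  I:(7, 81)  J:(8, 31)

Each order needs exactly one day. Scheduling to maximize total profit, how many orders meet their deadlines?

Take jobs in profit order; each goes to the latest open slot no later than its deadline.
Profit order: I=81 C=75 B=65 D=36 J=31 G=29 A=18 E=12 F=11 H=10
Assign: I→slot 7, C→slot 6, B→slot 5, D→slot 1, J→slot 8, G→slot 4, A→slot 3, E→slot 2, F skipped, H skipped.
Slots: [1:D] [2:E] [3:A] [4:G] [5:B] [6:C] [7:I] [8:J]
8 of 10 scheduled.

8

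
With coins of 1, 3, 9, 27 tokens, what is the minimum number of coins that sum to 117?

5

Use the largest denomination that fits, subtract, and repeat.
117 = 4×27 + 1×9
Total coins = 4 + 1 = 5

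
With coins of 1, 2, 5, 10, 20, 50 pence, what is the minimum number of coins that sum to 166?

6

Greedy: take as many of the largest coin as possible, then repeat with the remainder.
166 = 3×50 + 1×10 + 1×5 + 1×1
Total coins = 3 + 1 + 1 + 1 = 6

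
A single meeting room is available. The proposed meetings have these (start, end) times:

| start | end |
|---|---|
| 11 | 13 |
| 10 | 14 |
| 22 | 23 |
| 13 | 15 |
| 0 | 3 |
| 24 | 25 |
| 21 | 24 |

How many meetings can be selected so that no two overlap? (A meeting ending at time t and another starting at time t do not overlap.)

Sorted by end: (0,3)  (11,13)  (10,14)  (13,15)  (22,23)  (21,24)  (24,25)
take (0,3); take (11,13); take (13,15); take (22,23); take (24,25).
Selected 5 meetings.

5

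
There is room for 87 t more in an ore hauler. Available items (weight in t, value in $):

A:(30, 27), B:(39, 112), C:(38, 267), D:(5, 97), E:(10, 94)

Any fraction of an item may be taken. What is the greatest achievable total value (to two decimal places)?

555.64

Greedy by value/weight ratio, highest first.
Ratios (sorted): D 19.40, E 9.40, C 7.03, B 2.87, A 0.90
take D (5 @ 97); take E (10 @ 94); take C (38 @ 267); take 34/39 of B → 97.64. Capacity used 87/87.
Total value = 555.64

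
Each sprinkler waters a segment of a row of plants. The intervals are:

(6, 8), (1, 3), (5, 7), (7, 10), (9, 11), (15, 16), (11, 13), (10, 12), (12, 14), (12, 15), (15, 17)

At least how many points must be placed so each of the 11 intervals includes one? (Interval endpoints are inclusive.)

By right end: [1,3]  [5,7]  [6,8]  [7,10]  [9,11]  [10,12]  [11,13]  [12,14]  [12,15]  [15,16]  [15,17]
[1,3] uncovered → point at 3; [5,7] uncovered → point at 7; [9,11] uncovered → point at 11; [12,14] uncovered → point at 14; [15,16] uncovered → point at 16.
Points: 3, 7, 11, 14, 16 (5 total).

5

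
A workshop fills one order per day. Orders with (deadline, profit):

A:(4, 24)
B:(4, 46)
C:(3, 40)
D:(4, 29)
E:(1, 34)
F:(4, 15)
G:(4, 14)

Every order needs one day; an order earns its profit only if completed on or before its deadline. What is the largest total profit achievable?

By profit: B(d4,46), C(d3,40), E(d1,34), D(d4,29), A(d4,24), F(d4,15), G(d4,14)
B→slot 4; C→slot 3; E→slot 1; D→slot 2; A skipped; F skipped; G skipped.
Profit = 34 + 29 + 40 + 46 = 149

149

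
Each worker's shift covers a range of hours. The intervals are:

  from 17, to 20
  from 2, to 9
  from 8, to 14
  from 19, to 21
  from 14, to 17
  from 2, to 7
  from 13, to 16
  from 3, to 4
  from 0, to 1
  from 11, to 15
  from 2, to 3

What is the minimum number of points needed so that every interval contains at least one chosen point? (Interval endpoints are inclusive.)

Process intervals by earliest right end; each time one isn't hit yet, stab at its right endpoint.
By right end: [0,1]  [2,3]  [3,4]  [2,7]  [2,9]  [8,14]  [11,15]  [13,16]  [14,17]  [17,20]  [19,21]
[0,1] uncovered → point at 1; [2,3] uncovered → point at 3; [8,14] uncovered → point at 14; [17,20] uncovered → point at 20.
Points: 1, 3, 14, 20 (4 total).

4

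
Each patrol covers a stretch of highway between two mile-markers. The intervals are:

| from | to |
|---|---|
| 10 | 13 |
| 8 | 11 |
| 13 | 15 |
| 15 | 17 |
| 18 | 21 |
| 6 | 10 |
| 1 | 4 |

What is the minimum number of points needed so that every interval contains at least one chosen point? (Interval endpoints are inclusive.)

Process intervals by earliest right end; each time one isn't hit yet, stab at its right endpoint.
By right end: [1,4]  [6,10]  [8,11]  [10,13]  [13,15]  [15,17]  [18,21]
[1,4] uncovered → point at 4; [6,10] uncovered → point at 10; [13,15] uncovered → point at 15; [18,21] uncovered → point at 21.
Points: 4, 10, 15, 21 (4 total).

4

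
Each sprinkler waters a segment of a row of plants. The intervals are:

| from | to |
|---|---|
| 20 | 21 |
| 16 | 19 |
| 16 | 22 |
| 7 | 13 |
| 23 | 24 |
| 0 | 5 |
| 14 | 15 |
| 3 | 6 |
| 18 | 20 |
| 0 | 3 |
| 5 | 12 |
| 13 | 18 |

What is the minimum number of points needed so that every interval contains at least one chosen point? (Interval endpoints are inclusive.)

Process intervals by earliest right end; each time one isn't hit yet, stab at its right endpoint.
By right end: [0,3]  [0,5]  [3,6]  [5,12]  [7,13]  [14,15]  [13,18]  [16,19]  [18,20]  [20,21]  [16,22]  [23,24]
[0,3] uncovered → point at 3; [5,12] uncovered → point at 12; [14,15] uncovered → point at 15; [16,19] uncovered → point at 19; [20,21] uncovered → point at 21; [23,24] uncovered → point at 24.
Points: 3, 12, 15, 19, 21, 24 (6 total).

6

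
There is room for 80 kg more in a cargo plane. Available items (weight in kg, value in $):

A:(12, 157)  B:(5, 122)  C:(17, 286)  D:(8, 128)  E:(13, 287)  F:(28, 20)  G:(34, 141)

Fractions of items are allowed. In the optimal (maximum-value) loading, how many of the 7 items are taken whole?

Ratios (sorted): B 24.40, E 22.08, C 16.82, D 16.00, A 13.08, G 4.15, F 0.71
take B (5 @ 122); take E (13 @ 287); take C (17 @ 286); take D (8 @ 128); take A (12 @ 157); take 25/34 of G → 103.68. Capacity used 80/80.
5 item(s) taken whole; one partial (take 25/34 of G).

5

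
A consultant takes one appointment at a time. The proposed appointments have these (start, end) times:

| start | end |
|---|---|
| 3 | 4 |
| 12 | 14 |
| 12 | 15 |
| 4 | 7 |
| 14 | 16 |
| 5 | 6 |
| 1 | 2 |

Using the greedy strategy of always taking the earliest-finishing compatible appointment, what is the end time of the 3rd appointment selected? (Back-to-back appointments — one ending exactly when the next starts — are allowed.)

By end time: (1,2), (3,4), (5,6), (4,7), (12,14), (12,15), (14,16).
Pick (1,2); next start ≥ 2 → (3,4); next start ≥ 4 → (5,6); next start ≥ 6 → (12,14); next start ≥ 14 → (14,16).
Selected: (1,2) (3,4) (5,6) (12,14) (14,16)

6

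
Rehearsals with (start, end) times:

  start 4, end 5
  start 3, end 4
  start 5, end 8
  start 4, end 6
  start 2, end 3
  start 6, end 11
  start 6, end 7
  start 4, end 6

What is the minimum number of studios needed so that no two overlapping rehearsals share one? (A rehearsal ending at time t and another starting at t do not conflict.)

3

Count concurrent intervals with a sweep; the peak is the room count.
starts: [2, 3, 4, 4, 4, 5, 6, 6]
ends:   [3, 4, 5, 6, 6, 7, 8, 11]
s2→1 e3→0 s3→1 e4→0 s4→1 s4→2 s4→3  — peak 3.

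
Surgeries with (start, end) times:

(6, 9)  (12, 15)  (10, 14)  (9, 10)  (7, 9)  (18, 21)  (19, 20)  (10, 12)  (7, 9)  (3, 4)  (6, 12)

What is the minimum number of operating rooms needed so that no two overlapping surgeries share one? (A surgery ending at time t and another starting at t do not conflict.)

Events (time:±→running): 3:+→1 4:-→0 6:+→1 6:+→2 7:+→3 7:+→4 … peak 4.

4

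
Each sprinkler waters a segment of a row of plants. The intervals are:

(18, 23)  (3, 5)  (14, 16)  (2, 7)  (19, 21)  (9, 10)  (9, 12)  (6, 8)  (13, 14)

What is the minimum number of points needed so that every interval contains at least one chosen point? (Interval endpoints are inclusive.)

Process intervals by earliest right end; each time one isn't hit yet, stab at its right endpoint.
By right end: [3,5]  [2,7]  [6,8]  [9,10]  [9,12]  [13,14]  [14,16]  [19,21]  [18,23]
[3,5] uncovered → point at 5; [6,8] uncovered → point at 8; [9,10] uncovered → point at 10; [13,14] uncovered → point at 14; [19,21] uncovered → point at 21.
Points: 5, 8, 10, 14, 21 (5 total).

5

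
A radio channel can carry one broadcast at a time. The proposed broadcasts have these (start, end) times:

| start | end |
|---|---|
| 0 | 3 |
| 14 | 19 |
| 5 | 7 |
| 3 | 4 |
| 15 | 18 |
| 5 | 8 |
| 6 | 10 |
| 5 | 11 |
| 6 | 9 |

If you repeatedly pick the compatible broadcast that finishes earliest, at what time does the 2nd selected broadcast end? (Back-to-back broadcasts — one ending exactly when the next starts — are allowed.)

Sort by end time and greedily take each interval whose start is ≥ the last chosen end.
By end time: (0,3), (3,4), (5,7), (5,8), (6,9), (6,10), (5,11), (15,18), (14,19).
Pick (0,3); next start ≥ 3 → (3,4); next start ≥ 4 → (5,7); next start ≥ 7 → (15,18).
Selected: (0,3) (3,4) (5,7) (15,18)

4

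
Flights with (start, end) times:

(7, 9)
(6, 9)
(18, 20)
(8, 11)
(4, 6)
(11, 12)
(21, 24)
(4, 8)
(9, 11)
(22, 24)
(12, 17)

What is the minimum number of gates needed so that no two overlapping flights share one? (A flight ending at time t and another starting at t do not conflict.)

3

Count concurrent intervals with a sweep; the peak is the room count.
starts: [4, 4, 6, 7, 8, 9, 11, 12, 18, 21, 22]
ends:   [6, 8, 9, 9, 11, 11, 12, 17, 20, 24, 24]
s4→1 s4→2 e6→1 s6→2 s7→3  — peak 3.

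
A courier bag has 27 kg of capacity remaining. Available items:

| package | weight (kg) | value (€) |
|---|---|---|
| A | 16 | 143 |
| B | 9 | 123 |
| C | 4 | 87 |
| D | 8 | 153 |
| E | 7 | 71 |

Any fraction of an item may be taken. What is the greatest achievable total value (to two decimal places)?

Greedy by value/weight ratio, highest first.
Ratios (sorted): C 21.75, D 19.12, B 13.67, E 10.14, A 8.94
take C (4 @ 87); take D (8 @ 153); take B (9 @ 123); take 6/7 of E → 60.86. Capacity used 27/27.
Total value = 423.86

423.86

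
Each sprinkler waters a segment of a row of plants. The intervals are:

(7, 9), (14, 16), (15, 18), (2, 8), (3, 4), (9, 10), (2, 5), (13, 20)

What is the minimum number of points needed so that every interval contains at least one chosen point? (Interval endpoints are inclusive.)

3

Process intervals by earliest right end; each time one isn't hit yet, stab at its right endpoint.
By right end: [3,4]  [2,5]  [2,8]  [7,9]  [9,10]  [14,16]  [15,18]  [13,20]
[3,4] uncovered → point at 4; [7,9] uncovered → point at 9; [14,16] uncovered → point at 16.
Points: 4, 9, 16 (3 total).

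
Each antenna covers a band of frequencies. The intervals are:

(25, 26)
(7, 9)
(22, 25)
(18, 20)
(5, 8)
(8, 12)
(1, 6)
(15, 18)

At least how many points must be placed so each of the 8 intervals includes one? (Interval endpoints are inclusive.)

Sorted: [1,6] [5,8] [7,9] [8,12] [15,18] [18,20] [22,25] [25,26]
{[1,6],[5,8]} hit by 6; {[7,9],[8,12]} hit by 9; {[15,18],[18,20]} hit by 18; {[22,25],[25,26]} hit by 25.
Points: 6, 9, 18, 25 (4 total).

4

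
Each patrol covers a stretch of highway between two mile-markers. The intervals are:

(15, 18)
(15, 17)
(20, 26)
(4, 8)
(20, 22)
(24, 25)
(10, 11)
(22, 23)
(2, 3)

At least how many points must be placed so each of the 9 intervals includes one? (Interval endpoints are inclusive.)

Sort by right endpoint; whenever an interval is uncovered, place a point at its right end.
Sorted: [2,3] [4,8] [10,11] [15,17] [15,18] [20,22] [22,23] [24,25] [20,26]
{[2,3]} hit by 3; {[4,8]} hit by 8; {[10,11]} hit by 11; {[15,17],[15,18]} hit by 17; {[20,22],[22,23]} hit by 22; {[24,25],[20,26]} hit by 25.
Points: 3, 8, 11, 17, 22, 25 (6 total).

6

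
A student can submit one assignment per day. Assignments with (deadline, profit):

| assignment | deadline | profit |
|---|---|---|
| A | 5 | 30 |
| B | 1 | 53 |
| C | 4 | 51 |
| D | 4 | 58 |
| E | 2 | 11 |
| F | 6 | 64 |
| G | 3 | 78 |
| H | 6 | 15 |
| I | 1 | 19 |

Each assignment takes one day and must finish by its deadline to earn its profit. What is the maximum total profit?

334

Sort by profit descending; place each in the latest free slot ≤ its deadline.
Profit order: G=78 F=64 D=58 B=53 C=51 A=30 I=19 H=15 E=11
Assign: G→slot 3, F→slot 6, D→slot 4, B→slot 1, C→slot 2, A→slot 5, I skipped, H skipped, E skipped.
Slots: [1:B] [2:C] [3:G] [4:D] [5:A] [6:F]
Profit = 53 + 51 + 78 + 58 + 30 + 64 = 334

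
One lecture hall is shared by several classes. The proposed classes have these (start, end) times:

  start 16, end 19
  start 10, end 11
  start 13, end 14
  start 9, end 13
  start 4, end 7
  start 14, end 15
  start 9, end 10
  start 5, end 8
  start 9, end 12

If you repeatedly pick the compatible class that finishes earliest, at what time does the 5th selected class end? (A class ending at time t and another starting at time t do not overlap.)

Sort by end time and greedily take each interval whose start is ≥ the last chosen end.
By end time: (4,7), (5,8), (9,10), (10,11), (9,12), (9,13), (13,14), (14,15), (16,19).
Pick (4,7); next start ≥ 7 → (9,10); next start ≥ 10 → (10,11); next start ≥ 11 → (13,14); next start ≥ 14 → (14,15); next start ≥ 15 → (16,19).
Selected: (4,7) (9,10) (10,11) (13,14) (14,15) (16,19)

15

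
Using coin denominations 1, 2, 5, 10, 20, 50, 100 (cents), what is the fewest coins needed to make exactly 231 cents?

231 − 2×100→31 − 1×20→11 − 1×10→1 − 1×1→0
Total coins = 2 + 1 + 1 + 1 = 5

5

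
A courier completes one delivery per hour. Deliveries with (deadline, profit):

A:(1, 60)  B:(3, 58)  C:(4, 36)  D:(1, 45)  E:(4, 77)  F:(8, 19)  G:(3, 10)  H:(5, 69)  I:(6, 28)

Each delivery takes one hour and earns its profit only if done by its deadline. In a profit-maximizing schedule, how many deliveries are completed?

Profit order: E=77 H=69 A=60 B=58 D=45 C=36 I=28 F=19 G=10
Assign: E→slot 4, H→slot 5, A→slot 1, B→slot 3, D skipped, C→slot 2, I→slot 6, F→slot 8, G skipped.
Slots: [1:A] [2:C] [3:B] [4:E] [5:H] [6:I] [8:F]
7 of 9 scheduled.

7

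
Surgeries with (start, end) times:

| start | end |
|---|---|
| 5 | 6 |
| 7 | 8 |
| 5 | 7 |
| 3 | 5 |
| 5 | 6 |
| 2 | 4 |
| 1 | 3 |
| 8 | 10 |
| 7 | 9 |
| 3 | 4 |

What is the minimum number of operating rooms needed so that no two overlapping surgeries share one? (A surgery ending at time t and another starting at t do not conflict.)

Events (time:±→running): 1:+→1 2:+→2 3:-→1 3:+→2 3:+→3 … peak 3.

3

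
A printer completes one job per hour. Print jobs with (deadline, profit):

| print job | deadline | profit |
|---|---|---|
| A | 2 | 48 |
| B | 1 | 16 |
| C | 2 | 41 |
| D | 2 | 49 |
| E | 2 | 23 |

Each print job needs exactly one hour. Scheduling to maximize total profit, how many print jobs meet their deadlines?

2

Sort by profit descending; place each in the latest free slot ≤ its deadline.
By profit: D(d2,49), A(d2,48), C(d2,41), E(d2,23), B(d1,16)
D→slot 2; A→slot 1; C skipped; E skipped; B skipped.
2 of 5 scheduled.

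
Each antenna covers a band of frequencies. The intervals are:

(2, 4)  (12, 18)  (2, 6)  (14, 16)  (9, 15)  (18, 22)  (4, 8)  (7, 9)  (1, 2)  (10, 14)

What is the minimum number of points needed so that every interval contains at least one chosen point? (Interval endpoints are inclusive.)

4

Sorted: [1,2] [2,4] [2,6] [4,8] [7,9] [10,14] [9,15] [14,16] [12,18] [18,22]
{[1,2],[2,4],[2,6]} hit by 2; {[4,8],[7,9]} hit by 8; {[10,14],[9,15],[14,16],[12,18]} hit by 14; {[18,22]} hit by 22.
Points: 2, 8, 14, 22 (4 total).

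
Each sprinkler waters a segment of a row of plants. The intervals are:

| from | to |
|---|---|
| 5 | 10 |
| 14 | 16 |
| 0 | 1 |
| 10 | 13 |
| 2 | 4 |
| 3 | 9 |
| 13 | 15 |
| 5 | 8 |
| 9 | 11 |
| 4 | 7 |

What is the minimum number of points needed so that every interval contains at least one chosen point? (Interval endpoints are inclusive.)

5

By right end: [0,1]  [2,4]  [4,7]  [5,8]  [3,9]  [5,10]  [9,11]  [10,13]  [13,15]  [14,16]
[0,1] uncovered → point at 1; [2,4] uncovered → point at 4; [5,8] uncovered → point at 8; [9,11] uncovered → point at 11; [13,15] uncovered → point at 15.
Points: 1, 4, 8, 11, 15 (5 total).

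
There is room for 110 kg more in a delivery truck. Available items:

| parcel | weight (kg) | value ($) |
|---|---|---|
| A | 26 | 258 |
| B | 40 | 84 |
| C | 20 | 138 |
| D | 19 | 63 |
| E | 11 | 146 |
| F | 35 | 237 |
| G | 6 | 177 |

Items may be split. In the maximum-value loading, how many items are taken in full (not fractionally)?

Sort by value per unit weight and fill in that order.
Ratios (sorted): G 29.50, E 13.27, A 9.92, C 6.90, F 6.77, D 3.32, B 2.10
take G (6 @ 177); take E (11 @ 146); take A (26 @ 258); take C (20 @ 138); take F (35 @ 237); take 12/19 of D → 39.79. Capacity used 110/110.
5 item(s) taken whole; one partial (take 12/19 of D).

5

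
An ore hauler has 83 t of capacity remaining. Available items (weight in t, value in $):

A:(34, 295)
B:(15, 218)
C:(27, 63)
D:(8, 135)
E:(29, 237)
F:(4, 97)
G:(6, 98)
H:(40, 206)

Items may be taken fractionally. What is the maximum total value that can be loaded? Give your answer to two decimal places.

Sort by value per unit weight and fill in that order.
Ratios (sorted): F 24.25, D 16.88, G 16.33, B 14.53, A 8.68, E 8.17, H 5.15, C 2.33
take F (4 @ 97); take D (8 @ 135); take G (6 @ 98); take B (15 @ 218); take A (34 @ 295); take 16/29 of E → 130.76. Capacity used 83/83.
Total value = 973.76

973.76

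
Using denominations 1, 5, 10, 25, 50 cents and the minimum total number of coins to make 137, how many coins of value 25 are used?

137 − 2×50→37 − 1×25→12 − 1×10→2 − 2×1→0
Count of 25: 1

1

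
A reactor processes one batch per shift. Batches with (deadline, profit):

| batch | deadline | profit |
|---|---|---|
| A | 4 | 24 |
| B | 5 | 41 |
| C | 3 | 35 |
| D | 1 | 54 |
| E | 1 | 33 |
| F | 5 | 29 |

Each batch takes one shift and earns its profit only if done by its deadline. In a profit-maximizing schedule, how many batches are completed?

5

Take jobs in profit order; each goes to the latest open slot no later than its deadline.
By profit: D(d1,54), B(d5,41), C(d3,35), E(d1,33), F(d5,29), A(d4,24)
D→slot 1; B→slot 5; C→slot 3; E skipped; F→slot 4; A→slot 2.
5 of 6 scheduled.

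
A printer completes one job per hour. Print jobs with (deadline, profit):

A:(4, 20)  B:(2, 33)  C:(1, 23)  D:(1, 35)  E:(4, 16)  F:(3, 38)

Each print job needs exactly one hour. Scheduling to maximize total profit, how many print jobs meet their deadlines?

Profit order: F=38 D=35 B=33 C=23 A=20 E=16
Assign: F→slot 3, D→slot 1, B→slot 2, C skipped, A→slot 4, E skipped.
Slots: [1:D] [2:B] [3:F] [4:A]
4 of 6 scheduled.

4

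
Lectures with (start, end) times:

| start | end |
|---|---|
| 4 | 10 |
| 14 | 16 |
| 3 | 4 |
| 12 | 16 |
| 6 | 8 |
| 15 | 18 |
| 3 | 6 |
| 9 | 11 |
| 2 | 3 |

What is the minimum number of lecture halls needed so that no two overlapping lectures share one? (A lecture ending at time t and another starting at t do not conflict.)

The answer is the maximum number of intervals overlapping at any instant.
Events (time:±→running): 2:+→1 3:-→0 3:+→1 3:+→2 4:-→1 4:+→2 6:-→1 6:+→2 8:-→1 9:+→2 10:-→1 11:-→0 12:+→1 14:+→2 15:+→3 … peak 3.

3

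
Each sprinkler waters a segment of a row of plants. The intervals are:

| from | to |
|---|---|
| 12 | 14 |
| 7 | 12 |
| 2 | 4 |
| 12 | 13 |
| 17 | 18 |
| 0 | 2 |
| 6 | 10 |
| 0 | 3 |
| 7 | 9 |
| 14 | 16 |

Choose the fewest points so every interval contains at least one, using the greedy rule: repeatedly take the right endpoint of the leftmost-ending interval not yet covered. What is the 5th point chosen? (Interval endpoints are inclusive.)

18

By right end: [0,2]  [0,3]  [2,4]  [7,9]  [6,10]  [7,12]  [12,13]  [12,14]  [14,16]  [17,18]
[0,2] uncovered → point at 2; [7,9] uncovered → point at 9; [12,13] uncovered → point at 13; [14,16] uncovered → point at 16; [17,18] uncovered → point at 18.
Points: 2, 9, 13, 16, 18 (5 total).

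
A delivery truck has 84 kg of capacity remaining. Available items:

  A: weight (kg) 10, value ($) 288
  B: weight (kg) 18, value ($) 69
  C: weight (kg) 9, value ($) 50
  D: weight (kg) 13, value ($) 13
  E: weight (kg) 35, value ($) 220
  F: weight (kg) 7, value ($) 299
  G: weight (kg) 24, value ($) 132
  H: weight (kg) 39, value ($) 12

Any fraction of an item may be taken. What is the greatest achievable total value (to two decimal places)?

Greedy by value/weight ratio, highest first.
Ratios (sorted): F 42.71, A 28.80, E 6.29, C 5.56, G 5.50, B 3.83, D 1.00, H 0.31
take F (7 @ 299); take A (10 @ 288); take E (35 @ 220); take C (9 @ 50); take 23/24 of G → 126.50. Capacity used 84/84.
Total value = 983.50

983.50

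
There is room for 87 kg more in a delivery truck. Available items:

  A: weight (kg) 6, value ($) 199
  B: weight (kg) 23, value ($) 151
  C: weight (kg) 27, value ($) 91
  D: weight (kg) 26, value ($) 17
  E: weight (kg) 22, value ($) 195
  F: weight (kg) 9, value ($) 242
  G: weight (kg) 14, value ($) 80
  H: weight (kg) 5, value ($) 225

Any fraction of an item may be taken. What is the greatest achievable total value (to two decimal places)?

1118.96

Sort by value per unit weight and fill in that order.
Ratios (sorted): H 45.00, A 33.17, F 26.89, E 8.86, B 6.57, G 5.71, C 3.37, D 0.65
take H (5 @ 225); take A (6 @ 199); take F (9 @ 242); take E (22 @ 195); take B (23 @ 151); take G (14 @ 80); take 8/27 of C → 26.96. Capacity used 87/87.
Total value = 1118.96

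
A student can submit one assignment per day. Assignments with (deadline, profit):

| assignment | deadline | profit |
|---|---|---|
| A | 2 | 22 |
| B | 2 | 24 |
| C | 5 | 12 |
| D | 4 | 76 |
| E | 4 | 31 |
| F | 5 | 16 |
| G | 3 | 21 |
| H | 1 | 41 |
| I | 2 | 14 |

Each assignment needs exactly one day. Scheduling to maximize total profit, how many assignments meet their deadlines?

5

Sort by profit descending; place each in the latest free slot ≤ its deadline.
Profit order: D=76 H=41 E=31 B=24 A=22 G=21 F=16 I=14 C=12
Assign: D→slot 4, H→slot 1, E→slot 3, B→slot 2, A skipped, G skipped, F→slot 5, I skipped, C skipped.
Slots: [1:H] [2:B] [3:E] [4:D] [5:F]
5 of 9 scheduled.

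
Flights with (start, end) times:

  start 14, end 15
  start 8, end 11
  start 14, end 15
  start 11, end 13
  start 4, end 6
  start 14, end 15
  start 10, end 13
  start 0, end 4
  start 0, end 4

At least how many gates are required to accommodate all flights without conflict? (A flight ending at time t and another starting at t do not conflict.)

Count concurrent intervals with a sweep; the peak is the room count.
starts: [0, 0, 4, 8, 10, 11, 14, 14, 14]
ends:   [4, 4, 6, 11, 13, 13, 15, 15, 15]
s0→1 s0→2 e4→1 e4→0 s4→1 e6→0 s8→1 s10→2 e11→1 s11→2 e13→1 e13→0 s14→1 s14→2 s14→3  — peak 3.

3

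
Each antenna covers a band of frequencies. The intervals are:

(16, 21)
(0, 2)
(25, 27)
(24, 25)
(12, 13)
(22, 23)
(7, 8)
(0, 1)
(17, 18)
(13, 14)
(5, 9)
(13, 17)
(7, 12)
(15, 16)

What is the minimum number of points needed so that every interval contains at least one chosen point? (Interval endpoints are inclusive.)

7

By right end: [0,1]  [0,2]  [7,8]  [5,9]  [7,12]  [12,13]  [13,14]  [15,16]  [13,17]  [17,18]  [16,21]  [22,23]  [24,25]  [25,27]
[0,1] uncovered → point at 1; [7,8] uncovered → point at 8; [12,13] uncovered → point at 13; [15,16] uncovered → point at 16; [17,18] uncovered → point at 18; [22,23] uncovered → point at 23; [24,25] uncovered → point at 25.
Points: 1, 8, 13, 16, 18, 23, 25 (7 total).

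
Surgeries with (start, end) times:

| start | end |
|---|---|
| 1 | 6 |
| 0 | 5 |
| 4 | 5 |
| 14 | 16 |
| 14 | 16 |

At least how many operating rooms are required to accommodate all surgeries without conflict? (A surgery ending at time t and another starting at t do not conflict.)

Events (time:±→running): 0:+→1 1:+→2 4:+→3 … peak 3.

3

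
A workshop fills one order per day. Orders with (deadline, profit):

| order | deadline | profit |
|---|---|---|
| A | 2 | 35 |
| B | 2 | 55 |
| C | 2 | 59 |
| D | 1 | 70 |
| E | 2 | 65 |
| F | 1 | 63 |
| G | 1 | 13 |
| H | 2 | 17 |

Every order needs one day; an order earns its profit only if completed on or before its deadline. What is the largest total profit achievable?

135

Sort by profit descending; place each in the latest free slot ≤ its deadline.
Profit order: D=70 E=65 F=63 C=59 B=55 A=35 H=17 G=13
Assign: D→slot 1, E→slot 2, F skipped, C skipped, B skipped, A skipped, H skipped, G skipped.
Slots: [1:D] [2:E]
Profit = 70 + 65 = 135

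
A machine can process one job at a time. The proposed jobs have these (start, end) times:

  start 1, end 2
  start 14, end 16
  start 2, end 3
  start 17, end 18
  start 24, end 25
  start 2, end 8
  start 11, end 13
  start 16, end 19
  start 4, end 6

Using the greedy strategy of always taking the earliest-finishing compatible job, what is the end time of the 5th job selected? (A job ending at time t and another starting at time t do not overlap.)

Sorted by end: (1,2)  (2,3)  (4,6)  (2,8)  (11,13)  (14,16)  (17,18)  (16,19)  (24,25)
take (1,2); take (2,3); take (4,6); take (11,13); take (14,16); take (17,18); skip (16,19); take (24,25).
Selected: (1,2) (2,3) (4,6) (11,13) (14,16) (17,18) (24,25)

16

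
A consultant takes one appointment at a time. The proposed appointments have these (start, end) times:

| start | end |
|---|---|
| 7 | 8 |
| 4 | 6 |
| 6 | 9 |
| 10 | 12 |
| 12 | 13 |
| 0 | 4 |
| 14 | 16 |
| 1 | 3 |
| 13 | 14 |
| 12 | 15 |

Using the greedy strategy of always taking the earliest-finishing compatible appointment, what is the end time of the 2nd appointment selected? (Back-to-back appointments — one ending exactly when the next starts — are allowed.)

6

Sorted by end: (1,3)  (0,4)  (4,6)  (7,8)  (6,9)  (10,12)  (12,13)  (13,14)  (12,15)  (14,16)
take (1,3); skip (0,4); take (4,6); take (7,8); take (10,12); take (12,13); take (13,14); skip (12,15); take (14,16).
Selected: (1,3) (4,6) (7,8) (10,12) (12,13) (13,14) (14,16)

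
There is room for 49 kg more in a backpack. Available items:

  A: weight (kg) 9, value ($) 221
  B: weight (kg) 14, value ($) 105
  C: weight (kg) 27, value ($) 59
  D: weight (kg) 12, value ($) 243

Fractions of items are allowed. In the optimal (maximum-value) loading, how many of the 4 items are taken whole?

Order: A (221/9=24.56) > D (243/12=20.25) > B (105/14=7.50) > C (59/27=2.19)
Fill: take A (9 @ 221) → take D (12 @ 243) → take B (14 @ 105) → take 14/27 of C → 30.59; 49/49 used.
3 item(s) taken whole; one partial (take 14/27 of C).

3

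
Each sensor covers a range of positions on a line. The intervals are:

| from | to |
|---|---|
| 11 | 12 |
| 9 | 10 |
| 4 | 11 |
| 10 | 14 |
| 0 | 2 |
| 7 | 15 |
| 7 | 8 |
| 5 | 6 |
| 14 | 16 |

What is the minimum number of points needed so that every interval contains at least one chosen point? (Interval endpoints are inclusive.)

Sorted: [0,2] [5,6] [7,8] [9,10] [4,11] [11,12] [10,14] [7,15] [14,16]
{[0,2]} hit by 2; {[5,6]} hit by 6; {[7,8]} hit by 8; {[9,10],[4,11]} hit by 10; {[11,12],[10,14],[7,15]} hit by 12; {[14,16]} hit by 16.
Points: 2, 6, 8, 10, 12, 16 (6 total).

6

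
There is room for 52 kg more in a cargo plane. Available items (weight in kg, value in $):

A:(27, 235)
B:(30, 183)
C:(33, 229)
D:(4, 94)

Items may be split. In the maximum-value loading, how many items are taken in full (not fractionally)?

Order: D (94/4=23.50) > A (235/27=8.70) > C (229/33=6.94) > B (183/30=6.10)
Fill: take D (4 @ 94) → take A (27 @ 235) → take 21/33 of C → 145.73; 52/52 used.
2 item(s) taken whole; one partial (take 21/33 of C).

2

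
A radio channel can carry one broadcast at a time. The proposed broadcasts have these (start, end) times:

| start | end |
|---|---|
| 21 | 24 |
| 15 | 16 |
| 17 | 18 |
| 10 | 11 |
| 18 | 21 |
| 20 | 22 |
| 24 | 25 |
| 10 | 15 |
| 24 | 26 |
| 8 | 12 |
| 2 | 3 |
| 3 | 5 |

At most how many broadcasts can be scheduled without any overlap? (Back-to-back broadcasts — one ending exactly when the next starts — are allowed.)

Greedy by earliest finish: after sorting by end time, pick each interval compatible with the last pick.
Sorted by end: (2,3)  (3,5)  (10,11)  (8,12)  (10,15)  (15,16)  (17,18)  (18,21)  (20,22)  (21,24)  (24,25)  (24,26)
take (2,3); take (3,5); take (10,11); skip (10,15); take (15,16); take (17,18); take (18,21); take (21,24); take (24,25).
Selected 8 broadcasts.

8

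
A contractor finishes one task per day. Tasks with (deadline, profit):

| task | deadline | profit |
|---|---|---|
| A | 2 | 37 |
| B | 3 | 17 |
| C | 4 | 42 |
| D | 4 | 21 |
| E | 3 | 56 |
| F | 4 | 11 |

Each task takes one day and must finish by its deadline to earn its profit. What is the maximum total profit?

156

By profit: E(d3,56), C(d4,42), A(d2,37), D(d4,21), B(d3,17), F(d4,11)
E→slot 3; C→slot 4; A→slot 2; D→slot 1; B skipped; F skipped.
Profit = 21 + 37 + 56 + 42 = 156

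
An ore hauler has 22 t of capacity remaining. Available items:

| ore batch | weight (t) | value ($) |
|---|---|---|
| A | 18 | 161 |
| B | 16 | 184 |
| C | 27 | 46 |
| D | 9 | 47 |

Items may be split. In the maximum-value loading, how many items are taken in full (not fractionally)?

Sort by value per unit weight and fill in that order.
Ratios (sorted): B 11.50, A 8.94, D 5.22, C 1.70
take B (16 @ 184); take 6/18 of A → 53.67. Capacity used 22/22.
1 item(s) taken whole; one partial (take 6/18 of A).

1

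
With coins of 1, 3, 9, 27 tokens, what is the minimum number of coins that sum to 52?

52 − 1×27→25 − 2×9→7 − 2×3→1 − 1×1→0
Total coins = 1 + 2 + 2 + 1 = 6

6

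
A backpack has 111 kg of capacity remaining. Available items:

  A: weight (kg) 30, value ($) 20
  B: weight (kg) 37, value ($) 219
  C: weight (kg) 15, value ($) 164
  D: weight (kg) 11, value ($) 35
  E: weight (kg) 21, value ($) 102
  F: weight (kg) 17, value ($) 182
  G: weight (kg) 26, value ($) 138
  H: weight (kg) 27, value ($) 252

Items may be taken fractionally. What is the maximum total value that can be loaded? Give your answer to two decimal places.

896.62

Order: C (164/15=10.93) > F (182/17=10.71) > H (252/27=9.33) > B (219/37=5.92) > G (138/26=5.31) > E (102/21=4.86) > D (35/11=3.18) > A (20/30=0.67)
Fill: take C (15 @ 164) → take F (17 @ 182) → take H (27 @ 252) → take B (37 @ 219) → take 15/26 of G → 79.62; 111/111 used.
Total value = 896.62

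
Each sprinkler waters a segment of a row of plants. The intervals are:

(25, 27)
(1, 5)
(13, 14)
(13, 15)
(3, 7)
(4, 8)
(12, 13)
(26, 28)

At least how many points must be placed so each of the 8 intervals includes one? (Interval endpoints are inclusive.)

Sort by right endpoint; whenever an interval is uncovered, place a point at its right end.
Sorted: [1,5] [3,7] [4,8] [12,13] [13,14] [13,15] [25,27] [26,28]
{[1,5],[3,7],[4,8]} hit by 5; {[12,13],[13,14],[13,15]} hit by 13; {[25,27],[26,28]} hit by 27.
Points: 5, 13, 27 (3 total).

3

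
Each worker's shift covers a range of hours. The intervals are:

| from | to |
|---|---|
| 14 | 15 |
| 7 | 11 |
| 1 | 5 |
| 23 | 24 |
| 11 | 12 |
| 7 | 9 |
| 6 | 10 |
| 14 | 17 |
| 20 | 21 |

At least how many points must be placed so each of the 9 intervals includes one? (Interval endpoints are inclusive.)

6

Sort by right endpoint; whenever an interval is uncovered, place a point at its right end.
Sorted: [1,5] [7,9] [6,10] [7,11] [11,12] [14,15] [14,17] [20,21] [23,24]
{[1,5]} hit by 5; {[7,9],[6,10],[7,11]} hit by 9; {[11,12]} hit by 12; {[14,15],[14,17]} hit by 15; {[20,21]} hit by 21; {[23,24]} hit by 24.
Points: 5, 9, 12, 15, 21, 24 (6 total).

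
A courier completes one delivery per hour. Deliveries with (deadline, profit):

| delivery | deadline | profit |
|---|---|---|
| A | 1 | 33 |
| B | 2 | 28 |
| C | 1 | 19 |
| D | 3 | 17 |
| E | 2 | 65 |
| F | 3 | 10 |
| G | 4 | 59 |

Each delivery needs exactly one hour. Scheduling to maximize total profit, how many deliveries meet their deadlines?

4

Sort by profit descending; place each in the latest free slot ≤ its deadline.
Profit order: E=65 G=59 A=33 B=28 C=19 D=17 F=10
Assign: E→slot 2, G→slot 4, A→slot 1, B skipped, C skipped, D→slot 3, F skipped.
Slots: [1:A] [2:E] [3:D] [4:G]
4 of 7 scheduled.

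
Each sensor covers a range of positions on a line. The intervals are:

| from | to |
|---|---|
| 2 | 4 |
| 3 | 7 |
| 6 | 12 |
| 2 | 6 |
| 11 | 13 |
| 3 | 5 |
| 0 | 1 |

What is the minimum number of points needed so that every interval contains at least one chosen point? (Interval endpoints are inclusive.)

3

Process intervals by earliest right end; each time one isn't hit yet, stab at its right endpoint.
Sorted: [0,1] [2,4] [3,5] [2,6] [3,7] [6,12] [11,13]
{[0,1]} hit by 1; {[2,4],[3,5],[2,6],[3,7]} hit by 4; {[6,12],[11,13]} hit by 12.
Points: 1, 4, 12 (3 total).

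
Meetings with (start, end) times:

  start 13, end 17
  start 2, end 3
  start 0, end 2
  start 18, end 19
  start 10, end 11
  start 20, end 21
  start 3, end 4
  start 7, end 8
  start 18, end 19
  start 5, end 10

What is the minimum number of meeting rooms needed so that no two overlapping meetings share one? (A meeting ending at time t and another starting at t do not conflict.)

2

Events (time:±→running): 0:+→1 2:-→0 2:+→1 3:-→0 3:+→1 4:-→0 5:+→1 7:+→2 … peak 2.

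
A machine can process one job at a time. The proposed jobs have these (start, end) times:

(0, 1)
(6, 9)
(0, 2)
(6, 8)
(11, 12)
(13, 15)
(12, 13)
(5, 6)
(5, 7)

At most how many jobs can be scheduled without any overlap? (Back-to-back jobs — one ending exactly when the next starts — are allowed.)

6

Sorted by end: (0,1)  (0,2)  (5,6)  (5,7)  (6,8)  (6,9)  (11,12)  (12,13)  (13,15)
take (0,1); take (5,6); take (6,8); skip (6,9); take (11,12); take (12,13); take (13,15).
Selected 6 jobs.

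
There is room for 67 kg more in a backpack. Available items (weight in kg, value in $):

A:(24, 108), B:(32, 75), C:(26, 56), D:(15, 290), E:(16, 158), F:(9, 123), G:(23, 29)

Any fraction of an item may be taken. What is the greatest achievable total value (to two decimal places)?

686.03

Sort by value per unit weight and fill in that order.
Order: D (290/15=19.33) > F (123/9=13.67) > E (158/16=9.88) > A (108/24=4.50) > B (75/32=2.34) > C (56/26=2.15) > G (29/23=1.26)
Fill: take D (15 @ 290) → take F (9 @ 123) → take E (16 @ 158) → take A (24 @ 108) → take 3/32 of B → 7.03; 67/67 used.
Total value = 686.03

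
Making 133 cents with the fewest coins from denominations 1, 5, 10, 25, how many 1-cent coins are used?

3

Greedy: take as many of the largest coin as possible, then repeat with the remainder.
133 − 5×25→8 − 1×5→3 − 3×1→0
Count of 1: 3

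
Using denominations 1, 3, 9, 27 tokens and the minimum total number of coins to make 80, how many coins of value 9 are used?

2

80 − 2×27→26 − 2×9→8 − 2×3→2 − 2×1→0
Count of 9: 2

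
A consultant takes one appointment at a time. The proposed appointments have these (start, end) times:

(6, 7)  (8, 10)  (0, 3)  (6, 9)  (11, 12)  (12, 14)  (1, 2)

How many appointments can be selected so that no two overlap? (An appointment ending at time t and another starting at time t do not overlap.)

5

Order by finish time; keep every interval that doesn't clash with the previous kept one.
By end time: (1,2), (0,3), (6,7), (6,9), (8,10), (11,12), (12,14).
Pick (1,2); next start ≥ 2 → (6,7); next start ≥ 7 → (8,10); next start ≥ 10 → (11,12); next start ≥ 12 → (12,14).
Selected 5 appointments.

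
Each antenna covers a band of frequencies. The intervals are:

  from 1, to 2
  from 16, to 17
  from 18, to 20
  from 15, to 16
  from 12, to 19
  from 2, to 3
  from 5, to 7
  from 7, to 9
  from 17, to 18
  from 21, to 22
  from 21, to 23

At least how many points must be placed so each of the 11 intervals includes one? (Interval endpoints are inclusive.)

Sort by right endpoint; whenever an interval is uncovered, place a point at its right end.
By right end: [1,2]  [2,3]  [5,7]  [7,9]  [15,16]  [16,17]  [17,18]  [12,19]  [18,20]  [21,22]  [21,23]
[1,2] uncovered → point at 2; [5,7] uncovered → point at 7; [15,16] uncovered → point at 16; [17,18] uncovered → point at 18; [21,22] uncovered → point at 22.
Points: 2, 7, 16, 18, 22 (5 total).

5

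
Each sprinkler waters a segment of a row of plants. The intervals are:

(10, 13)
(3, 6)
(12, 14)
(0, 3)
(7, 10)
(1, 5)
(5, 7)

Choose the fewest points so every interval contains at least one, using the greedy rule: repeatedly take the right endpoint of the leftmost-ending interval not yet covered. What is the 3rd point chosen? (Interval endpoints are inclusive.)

13

By right end: [0,3]  [1,5]  [3,6]  [5,7]  [7,10]  [10,13]  [12,14]
[0,3] uncovered → point at 3; [5,7] uncovered → point at 7; [10,13] uncovered → point at 13.
Points: 3, 7, 13 (3 total).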